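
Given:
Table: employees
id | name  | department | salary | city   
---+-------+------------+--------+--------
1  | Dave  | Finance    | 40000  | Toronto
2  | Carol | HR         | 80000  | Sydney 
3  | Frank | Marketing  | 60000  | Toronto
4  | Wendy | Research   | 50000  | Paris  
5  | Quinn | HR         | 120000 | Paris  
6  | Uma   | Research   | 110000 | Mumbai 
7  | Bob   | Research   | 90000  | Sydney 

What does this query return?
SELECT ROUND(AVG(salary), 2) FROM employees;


SUM(salary) = 550000
COUNT = 7
ROUND(AVG, 2) = ROUND(550000 / 7, 2) = 78571.43

78571.43


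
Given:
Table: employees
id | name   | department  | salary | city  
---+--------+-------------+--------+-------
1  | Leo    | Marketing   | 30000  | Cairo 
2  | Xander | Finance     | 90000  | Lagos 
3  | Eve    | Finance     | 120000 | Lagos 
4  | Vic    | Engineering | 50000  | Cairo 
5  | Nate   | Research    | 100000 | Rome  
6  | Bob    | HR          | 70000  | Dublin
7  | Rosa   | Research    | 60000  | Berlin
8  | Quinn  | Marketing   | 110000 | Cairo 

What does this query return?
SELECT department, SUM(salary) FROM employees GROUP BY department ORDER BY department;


Summing salary within each department:
  Engineering: 50000 = 50000
  Finance: 90000 + 120000 = 210000
  HR: 70000 = 70000
  Marketing: 30000 + 110000 = 140000
  Research: 100000 + 60000 = 160000


5 groups:
Engineering, 50000
Finance, 210000
HR, 70000
Marketing, 140000
Research, 160000


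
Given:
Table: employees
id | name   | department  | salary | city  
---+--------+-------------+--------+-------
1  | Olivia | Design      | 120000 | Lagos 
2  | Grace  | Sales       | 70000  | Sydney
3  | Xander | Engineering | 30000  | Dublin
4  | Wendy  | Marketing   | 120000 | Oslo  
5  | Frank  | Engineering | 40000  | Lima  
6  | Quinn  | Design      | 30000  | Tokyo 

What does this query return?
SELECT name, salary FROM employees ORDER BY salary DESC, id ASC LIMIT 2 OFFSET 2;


Sort by salary DESC (id ASC tiebreak), then skip 2 and take 2
Rows 3 through 4

2 rows:
Grace, 70000
Frank, 40000


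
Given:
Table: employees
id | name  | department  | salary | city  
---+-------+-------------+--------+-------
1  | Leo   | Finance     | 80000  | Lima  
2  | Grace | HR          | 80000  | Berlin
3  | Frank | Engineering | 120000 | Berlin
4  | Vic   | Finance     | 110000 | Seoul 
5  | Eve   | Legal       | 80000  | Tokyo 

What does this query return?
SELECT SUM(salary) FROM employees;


SUM(salary) = 80000 + 80000 + 120000 + 110000 + 80000 = 470000

470000


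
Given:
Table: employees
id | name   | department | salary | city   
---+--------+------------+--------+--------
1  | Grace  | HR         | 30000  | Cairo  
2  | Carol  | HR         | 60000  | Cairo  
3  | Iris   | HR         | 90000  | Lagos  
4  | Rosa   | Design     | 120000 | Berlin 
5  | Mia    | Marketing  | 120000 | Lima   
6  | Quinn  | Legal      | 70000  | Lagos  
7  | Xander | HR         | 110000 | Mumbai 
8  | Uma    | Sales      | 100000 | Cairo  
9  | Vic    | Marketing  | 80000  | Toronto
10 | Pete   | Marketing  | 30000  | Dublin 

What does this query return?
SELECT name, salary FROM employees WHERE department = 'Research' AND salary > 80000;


Filtering: department = 'Research' AND salary > 80000
Matching: 0 rows

Empty result set (0 rows)


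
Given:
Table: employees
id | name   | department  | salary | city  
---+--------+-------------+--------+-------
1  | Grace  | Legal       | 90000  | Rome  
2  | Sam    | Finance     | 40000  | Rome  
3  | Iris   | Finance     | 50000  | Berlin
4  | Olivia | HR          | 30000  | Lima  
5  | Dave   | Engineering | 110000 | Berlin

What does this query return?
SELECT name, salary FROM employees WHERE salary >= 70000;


Filtering: salary >= 70000
Matching: 2 rows

2 rows:
Grace, 90000
Dave, 110000


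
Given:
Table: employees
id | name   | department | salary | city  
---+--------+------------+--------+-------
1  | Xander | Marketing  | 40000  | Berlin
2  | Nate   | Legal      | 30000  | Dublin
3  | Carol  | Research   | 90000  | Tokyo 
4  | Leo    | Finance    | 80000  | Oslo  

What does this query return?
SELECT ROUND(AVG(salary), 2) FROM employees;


SUM(salary) = 240000
COUNT = 4
ROUND(AVG, 2) = ROUND(240000 / 4, 2) = 60000.0

60000.0


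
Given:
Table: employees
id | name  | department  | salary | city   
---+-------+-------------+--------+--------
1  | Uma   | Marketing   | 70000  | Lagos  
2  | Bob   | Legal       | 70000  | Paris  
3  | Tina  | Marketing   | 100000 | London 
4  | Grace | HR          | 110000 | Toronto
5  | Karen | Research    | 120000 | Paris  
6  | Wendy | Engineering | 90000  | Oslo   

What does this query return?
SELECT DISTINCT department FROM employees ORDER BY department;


All 'department' values (row order): Marketing, Legal, Marketing, HR, Research, Engineering
Removing duplicates leaves 5 unique value(s).

5 values:
Engineering
HR
Legal
Marketing
Research


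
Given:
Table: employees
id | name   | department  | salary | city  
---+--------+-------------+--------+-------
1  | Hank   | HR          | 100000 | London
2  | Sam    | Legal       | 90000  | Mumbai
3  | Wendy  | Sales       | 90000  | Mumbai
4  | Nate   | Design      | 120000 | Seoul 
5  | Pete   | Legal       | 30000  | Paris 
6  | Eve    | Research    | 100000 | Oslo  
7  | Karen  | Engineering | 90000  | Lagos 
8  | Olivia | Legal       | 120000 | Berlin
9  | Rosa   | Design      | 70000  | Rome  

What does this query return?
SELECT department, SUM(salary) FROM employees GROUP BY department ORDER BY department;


Summing salary within each department:
  Design: 120000 + 70000 = 190000
  Engineering: 90000 = 90000
  HR: 100000 = 100000
  Legal: 90000 + 30000 + 120000 = 240000
  Research: 100000 = 100000
  Sales: 90000 = 90000


6 groups:
Design, 190000
Engineering, 90000
HR, 100000
Legal, 240000
Research, 100000
Sales, 90000


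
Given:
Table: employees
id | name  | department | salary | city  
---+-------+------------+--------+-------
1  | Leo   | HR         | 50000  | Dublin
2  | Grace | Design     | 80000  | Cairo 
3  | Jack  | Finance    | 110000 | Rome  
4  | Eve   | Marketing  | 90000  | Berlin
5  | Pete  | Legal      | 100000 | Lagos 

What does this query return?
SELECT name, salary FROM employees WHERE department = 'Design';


Filtering: department = 'Design'
Matching rows: 1

1 rows:
Grace, 80000


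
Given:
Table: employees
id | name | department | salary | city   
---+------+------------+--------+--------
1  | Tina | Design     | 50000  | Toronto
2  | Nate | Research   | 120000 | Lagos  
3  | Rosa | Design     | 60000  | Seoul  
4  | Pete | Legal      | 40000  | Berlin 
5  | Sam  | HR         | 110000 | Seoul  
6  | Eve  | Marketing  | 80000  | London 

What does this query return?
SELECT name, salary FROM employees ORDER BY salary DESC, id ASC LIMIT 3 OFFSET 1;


Sort by salary DESC (id ASC tiebreak), then skip 1 and take 3
Rows 2 through 4

3 rows:
Sam, 110000
Eve, 80000
Rosa, 60000


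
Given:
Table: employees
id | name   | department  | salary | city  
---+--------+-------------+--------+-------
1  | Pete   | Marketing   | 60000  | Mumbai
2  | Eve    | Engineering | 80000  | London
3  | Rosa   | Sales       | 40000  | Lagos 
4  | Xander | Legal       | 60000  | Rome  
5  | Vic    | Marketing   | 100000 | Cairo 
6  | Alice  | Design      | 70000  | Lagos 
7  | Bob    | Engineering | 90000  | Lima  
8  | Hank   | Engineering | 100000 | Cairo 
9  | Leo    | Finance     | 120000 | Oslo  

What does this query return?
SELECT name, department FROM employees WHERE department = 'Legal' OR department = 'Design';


Filtering: department = 'Legal' OR 'Design'
Matching: 2 rows

2 rows:
Xander, Legal
Alice, Design


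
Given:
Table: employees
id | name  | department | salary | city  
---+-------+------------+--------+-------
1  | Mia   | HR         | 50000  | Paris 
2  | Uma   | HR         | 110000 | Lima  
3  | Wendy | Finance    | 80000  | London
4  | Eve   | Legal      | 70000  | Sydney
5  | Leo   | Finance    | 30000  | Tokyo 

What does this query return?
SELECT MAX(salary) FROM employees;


Salaries: 50000, 110000, 80000, 70000, 30000
MAX = 110000

110000


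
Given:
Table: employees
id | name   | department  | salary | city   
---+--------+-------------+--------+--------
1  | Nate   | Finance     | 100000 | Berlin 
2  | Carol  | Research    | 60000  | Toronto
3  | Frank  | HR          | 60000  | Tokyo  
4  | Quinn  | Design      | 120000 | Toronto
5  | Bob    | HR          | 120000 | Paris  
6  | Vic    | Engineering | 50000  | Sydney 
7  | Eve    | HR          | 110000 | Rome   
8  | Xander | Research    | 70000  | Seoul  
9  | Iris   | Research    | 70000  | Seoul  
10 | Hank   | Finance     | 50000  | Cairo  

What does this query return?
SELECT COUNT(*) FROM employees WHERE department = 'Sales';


Counting rows where department = 'Sales'


0


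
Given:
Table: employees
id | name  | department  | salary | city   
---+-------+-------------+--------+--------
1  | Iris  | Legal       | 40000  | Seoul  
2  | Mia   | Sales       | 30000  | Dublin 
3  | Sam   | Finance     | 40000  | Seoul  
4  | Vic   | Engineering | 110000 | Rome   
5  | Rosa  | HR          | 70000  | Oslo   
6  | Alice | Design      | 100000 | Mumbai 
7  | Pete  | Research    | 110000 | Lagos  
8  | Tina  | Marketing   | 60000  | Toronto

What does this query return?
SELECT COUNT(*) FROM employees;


COUNT(*) counts all rows

8


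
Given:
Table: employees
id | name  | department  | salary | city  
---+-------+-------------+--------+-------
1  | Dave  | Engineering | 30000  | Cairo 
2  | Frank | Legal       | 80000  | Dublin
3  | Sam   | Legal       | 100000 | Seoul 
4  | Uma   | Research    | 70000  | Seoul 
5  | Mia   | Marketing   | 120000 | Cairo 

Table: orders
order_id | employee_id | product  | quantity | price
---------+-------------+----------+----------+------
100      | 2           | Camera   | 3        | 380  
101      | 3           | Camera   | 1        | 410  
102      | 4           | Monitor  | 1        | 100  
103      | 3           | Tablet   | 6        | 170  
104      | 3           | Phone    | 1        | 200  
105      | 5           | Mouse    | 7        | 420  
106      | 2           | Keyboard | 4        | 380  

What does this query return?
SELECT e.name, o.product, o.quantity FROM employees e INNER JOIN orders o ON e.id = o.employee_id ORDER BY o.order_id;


Joining employees.id = orders.employee_id:
  employee Frank (id=2) -> order Camera
  employee Sam (id=3) -> order Camera
  employee Uma (id=4) -> order Monitor
  employee Sam (id=3) -> order Tablet
  employee Sam (id=3) -> order Phone
  employee Mia (id=5) -> order Mouse
  employee Frank (id=2) -> order Keyboard


7 rows:
Frank, Camera, 3
Sam, Camera, 1
Uma, Monitor, 1
Sam, Tablet, 6
Sam, Phone, 1
Mia, Mouse, 7
Frank, Keyboard, 4


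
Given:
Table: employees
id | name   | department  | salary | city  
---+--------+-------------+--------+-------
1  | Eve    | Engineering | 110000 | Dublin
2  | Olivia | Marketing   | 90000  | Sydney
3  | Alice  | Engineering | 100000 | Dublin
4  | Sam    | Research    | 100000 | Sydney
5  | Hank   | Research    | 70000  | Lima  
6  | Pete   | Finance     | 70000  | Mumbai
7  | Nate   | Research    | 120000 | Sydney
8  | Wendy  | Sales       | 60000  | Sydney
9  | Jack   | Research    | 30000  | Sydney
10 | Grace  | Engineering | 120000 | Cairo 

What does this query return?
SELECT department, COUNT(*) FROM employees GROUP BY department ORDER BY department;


Assigning each row to its department group:
  Eve -> Engineering
  Olivia -> Marketing
  Alice -> Engineering
  Sam -> Research
  Hank -> Research
  Pete -> Finance
  Nate -> Research
  Wendy -> Sales
  Jack -> Research
  Grace -> Engineering


5 groups:
Engineering, 3
Finance, 1
Marketing, 1
Research, 4
Sales, 1


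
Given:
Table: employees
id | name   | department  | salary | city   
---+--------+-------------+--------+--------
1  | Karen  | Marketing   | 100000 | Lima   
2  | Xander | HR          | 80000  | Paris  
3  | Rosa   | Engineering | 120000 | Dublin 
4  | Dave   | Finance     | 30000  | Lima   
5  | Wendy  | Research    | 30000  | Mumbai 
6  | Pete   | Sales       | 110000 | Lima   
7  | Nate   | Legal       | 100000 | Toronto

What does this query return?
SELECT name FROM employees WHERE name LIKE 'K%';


LIKE 'K%' matches names starting with 'K'
Matching: 1

1 rows:
Karen


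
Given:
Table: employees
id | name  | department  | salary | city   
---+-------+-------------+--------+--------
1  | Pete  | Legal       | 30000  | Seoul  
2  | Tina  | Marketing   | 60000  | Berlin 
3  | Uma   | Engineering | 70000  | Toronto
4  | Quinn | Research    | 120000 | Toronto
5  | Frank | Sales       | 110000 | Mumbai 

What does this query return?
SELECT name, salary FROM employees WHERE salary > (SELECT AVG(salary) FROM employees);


Subquery: AVG(salary) = 78000.0
Filtering: salary > 78000.0
  Quinn (120000) -> MATCH
  Frank (110000) -> MATCH


2 rows:
Quinn, 120000
Frank, 110000


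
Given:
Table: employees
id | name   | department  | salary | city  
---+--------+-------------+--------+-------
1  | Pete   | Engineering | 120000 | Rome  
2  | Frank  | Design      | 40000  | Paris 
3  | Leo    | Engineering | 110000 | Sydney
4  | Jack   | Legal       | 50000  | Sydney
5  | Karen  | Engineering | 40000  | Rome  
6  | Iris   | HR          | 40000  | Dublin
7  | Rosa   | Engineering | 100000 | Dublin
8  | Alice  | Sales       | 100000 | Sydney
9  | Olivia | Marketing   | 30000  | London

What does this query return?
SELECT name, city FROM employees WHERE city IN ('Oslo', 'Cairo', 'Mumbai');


Filtering: city IN ('Oslo', 'Cairo', 'Mumbai')
Matching: 0 rows

Empty result set (0 rows)


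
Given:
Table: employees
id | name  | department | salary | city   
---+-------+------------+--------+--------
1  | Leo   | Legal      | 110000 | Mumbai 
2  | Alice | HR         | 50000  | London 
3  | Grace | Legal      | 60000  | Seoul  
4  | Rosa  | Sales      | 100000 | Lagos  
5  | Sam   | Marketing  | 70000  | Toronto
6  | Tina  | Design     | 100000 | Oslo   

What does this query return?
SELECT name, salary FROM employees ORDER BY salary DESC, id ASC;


Sorting by salary DESC, then id ASC for ties

6 rows:
Leo, 110000
Rosa, 100000
Tina, 100000
Sam, 70000
Grace, 60000
Alice, 50000


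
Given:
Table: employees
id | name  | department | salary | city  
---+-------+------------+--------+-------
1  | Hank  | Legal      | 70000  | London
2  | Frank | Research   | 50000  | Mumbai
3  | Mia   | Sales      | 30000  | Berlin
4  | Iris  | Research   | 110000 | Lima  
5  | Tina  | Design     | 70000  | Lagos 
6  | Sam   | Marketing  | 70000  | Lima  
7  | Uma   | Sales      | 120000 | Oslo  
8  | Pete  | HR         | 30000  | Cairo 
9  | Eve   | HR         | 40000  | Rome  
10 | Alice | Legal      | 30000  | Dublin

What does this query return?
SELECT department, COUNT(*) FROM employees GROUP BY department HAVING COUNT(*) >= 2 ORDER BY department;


Groups with count >= 2:
  HR: 2 -> PASS
  Legal: 2 -> PASS
  Research: 2 -> PASS
  Sales: 2 -> PASS
  Design: 1 -> filtered out
  Marketing: 1 -> filtered out


4 groups:
HR, 2
Legal, 2
Research, 2
Sales, 2


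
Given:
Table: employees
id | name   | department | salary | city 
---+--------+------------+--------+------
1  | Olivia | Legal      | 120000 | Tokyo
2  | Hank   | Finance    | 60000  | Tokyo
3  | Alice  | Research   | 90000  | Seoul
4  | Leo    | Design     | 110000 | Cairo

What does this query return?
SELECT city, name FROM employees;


Projecting columns: city, name

4 rows:
Tokyo, Olivia
Tokyo, Hank
Seoul, Alice
Cairo, Leo


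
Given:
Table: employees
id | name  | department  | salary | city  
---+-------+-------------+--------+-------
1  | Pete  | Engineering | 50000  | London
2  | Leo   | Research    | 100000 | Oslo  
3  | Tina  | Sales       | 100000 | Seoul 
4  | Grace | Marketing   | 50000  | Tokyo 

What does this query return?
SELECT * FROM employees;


SELECT * returns all 4 rows with all columns

4 rows:
1, Pete, Engineering, 50000, London
2, Leo, Research, 100000, Oslo
3, Tina, Sales, 100000, Seoul
4, Grace, Marketing, 50000, Tokyo


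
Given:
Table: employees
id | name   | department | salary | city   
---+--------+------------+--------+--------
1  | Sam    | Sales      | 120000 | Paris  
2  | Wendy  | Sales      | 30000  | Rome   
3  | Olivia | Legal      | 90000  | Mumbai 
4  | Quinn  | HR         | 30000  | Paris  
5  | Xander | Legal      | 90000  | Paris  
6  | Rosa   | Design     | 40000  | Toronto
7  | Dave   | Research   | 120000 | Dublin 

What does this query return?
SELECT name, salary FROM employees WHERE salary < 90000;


Filtering: salary < 90000
Matching: 3 rows

3 rows:
Wendy, 30000
Quinn, 30000
Rosa, 40000


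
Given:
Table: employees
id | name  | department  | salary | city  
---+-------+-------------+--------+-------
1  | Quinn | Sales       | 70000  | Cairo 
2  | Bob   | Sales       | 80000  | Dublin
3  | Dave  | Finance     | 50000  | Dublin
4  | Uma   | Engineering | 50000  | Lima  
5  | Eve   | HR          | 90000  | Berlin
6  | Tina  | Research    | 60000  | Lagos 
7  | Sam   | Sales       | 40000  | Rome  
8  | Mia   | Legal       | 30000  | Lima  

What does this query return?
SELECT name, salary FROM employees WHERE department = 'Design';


Filtering: department = 'Design'
Matching rows: 0

Empty result set (0 rows)


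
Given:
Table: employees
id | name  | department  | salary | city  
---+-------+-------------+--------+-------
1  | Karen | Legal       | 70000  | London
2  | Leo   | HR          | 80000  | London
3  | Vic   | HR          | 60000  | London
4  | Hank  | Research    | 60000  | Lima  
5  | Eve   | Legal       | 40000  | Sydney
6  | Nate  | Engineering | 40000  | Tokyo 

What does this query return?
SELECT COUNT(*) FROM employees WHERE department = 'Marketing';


Counting rows where department = 'Marketing'


0


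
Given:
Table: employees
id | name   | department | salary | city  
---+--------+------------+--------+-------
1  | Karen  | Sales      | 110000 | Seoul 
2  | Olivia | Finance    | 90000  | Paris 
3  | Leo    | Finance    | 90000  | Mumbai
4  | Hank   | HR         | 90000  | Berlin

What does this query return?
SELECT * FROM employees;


SELECT * returns all 4 rows with all columns

4 rows:
1, Karen, Sales, 110000, Seoul
2, Olivia, Finance, 90000, Paris
3, Leo, Finance, 90000, Mumbai
4, Hank, HR, 90000, Berlin


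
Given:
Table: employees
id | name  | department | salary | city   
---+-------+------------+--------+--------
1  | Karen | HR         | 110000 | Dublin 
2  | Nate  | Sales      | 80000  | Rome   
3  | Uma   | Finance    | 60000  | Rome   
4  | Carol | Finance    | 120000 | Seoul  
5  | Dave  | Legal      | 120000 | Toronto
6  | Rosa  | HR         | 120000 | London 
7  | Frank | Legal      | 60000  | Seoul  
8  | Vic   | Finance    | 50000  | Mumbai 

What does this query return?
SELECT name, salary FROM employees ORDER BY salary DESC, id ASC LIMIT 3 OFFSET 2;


Sort by salary DESC (id ASC tiebreak), then skip 2 and take 3
Rows 3 through 5

3 rows:
Rosa, 120000
Karen, 110000
Nate, 80000


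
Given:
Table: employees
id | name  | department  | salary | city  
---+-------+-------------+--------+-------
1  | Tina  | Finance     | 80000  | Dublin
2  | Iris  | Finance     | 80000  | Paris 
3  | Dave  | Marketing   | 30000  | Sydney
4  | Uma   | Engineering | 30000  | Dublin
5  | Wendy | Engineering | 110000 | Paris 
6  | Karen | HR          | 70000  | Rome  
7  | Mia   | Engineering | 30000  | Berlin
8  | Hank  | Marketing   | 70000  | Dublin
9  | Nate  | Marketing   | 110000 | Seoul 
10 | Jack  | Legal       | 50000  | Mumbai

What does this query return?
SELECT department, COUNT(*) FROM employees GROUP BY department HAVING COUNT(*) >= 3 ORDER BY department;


Groups with count >= 3:
  Engineering: 3 -> PASS
  Marketing: 3 -> PASS
  Finance: 2 -> filtered out
  HR: 1 -> filtered out
  Legal: 1 -> filtered out


2 groups:
Engineering, 3
Marketing, 3


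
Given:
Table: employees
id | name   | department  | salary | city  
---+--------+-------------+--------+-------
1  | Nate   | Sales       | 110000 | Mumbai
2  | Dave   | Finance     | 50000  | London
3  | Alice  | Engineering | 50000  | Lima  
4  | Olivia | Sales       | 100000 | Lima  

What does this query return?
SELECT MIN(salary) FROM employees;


Salaries: 110000, 50000, 50000, 100000
MIN = 50000

50000


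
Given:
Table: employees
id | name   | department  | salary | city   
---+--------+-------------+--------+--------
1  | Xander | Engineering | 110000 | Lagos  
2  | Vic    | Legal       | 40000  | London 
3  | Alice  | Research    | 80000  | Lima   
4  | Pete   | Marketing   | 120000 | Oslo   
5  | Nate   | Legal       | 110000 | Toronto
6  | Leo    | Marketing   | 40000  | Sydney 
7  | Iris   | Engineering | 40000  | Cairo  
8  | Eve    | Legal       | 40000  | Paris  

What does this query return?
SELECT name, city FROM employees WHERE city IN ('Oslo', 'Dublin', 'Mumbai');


Filtering: city IN ('Oslo', 'Dublin', 'Mumbai')
Matching: 1 rows

1 rows:
Pete, Oslo


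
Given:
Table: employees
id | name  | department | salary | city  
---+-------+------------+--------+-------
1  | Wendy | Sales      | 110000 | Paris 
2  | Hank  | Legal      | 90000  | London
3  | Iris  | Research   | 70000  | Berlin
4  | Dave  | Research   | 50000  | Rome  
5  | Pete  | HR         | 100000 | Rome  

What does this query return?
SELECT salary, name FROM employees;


Projecting columns: salary, name

5 rows:
110000, Wendy
90000, Hank
70000, Iris
50000, Dave
100000, Pete


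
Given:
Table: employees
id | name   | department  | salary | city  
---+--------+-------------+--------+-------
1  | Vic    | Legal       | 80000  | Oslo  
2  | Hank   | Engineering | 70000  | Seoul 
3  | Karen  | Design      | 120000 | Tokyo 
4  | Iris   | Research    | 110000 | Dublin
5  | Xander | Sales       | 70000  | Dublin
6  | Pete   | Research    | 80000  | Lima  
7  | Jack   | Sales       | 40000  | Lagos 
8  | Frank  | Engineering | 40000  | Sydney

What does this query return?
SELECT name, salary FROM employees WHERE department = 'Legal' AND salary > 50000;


Filtering: department = 'Legal' AND salary > 50000
Matching: 1 rows

1 rows:
Vic, 80000


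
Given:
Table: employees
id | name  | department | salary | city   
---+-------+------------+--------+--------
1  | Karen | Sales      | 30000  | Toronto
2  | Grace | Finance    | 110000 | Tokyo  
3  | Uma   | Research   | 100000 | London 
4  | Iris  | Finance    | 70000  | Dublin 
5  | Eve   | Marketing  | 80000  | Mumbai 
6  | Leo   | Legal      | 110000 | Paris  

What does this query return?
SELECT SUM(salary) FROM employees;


SUM(salary) = 30000 + 110000 + 100000 + 70000 + 80000 + 110000 = 500000

500000


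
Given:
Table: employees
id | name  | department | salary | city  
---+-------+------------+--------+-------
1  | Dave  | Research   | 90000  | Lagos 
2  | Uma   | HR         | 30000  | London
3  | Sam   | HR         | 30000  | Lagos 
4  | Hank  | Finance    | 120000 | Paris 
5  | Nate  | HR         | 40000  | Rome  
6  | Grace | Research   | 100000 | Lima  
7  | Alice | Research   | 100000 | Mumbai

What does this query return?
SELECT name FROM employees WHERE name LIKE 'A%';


LIKE 'A%' matches names starting with 'A'
Matching: 1

1 rows:
Alice


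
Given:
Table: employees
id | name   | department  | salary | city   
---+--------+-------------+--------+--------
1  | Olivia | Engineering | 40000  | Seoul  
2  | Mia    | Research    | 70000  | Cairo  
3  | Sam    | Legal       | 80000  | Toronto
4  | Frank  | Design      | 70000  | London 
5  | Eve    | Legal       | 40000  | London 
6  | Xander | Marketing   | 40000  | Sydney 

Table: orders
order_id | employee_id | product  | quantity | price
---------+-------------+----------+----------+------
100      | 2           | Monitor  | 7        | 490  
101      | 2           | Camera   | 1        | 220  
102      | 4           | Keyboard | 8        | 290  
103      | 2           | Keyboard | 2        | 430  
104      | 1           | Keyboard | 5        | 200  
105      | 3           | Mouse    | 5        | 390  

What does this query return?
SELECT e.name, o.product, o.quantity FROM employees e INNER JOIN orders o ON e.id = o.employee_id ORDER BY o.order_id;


Joining employees.id = orders.employee_id:
  employee Mia (id=2) -> order Monitor
  employee Mia (id=2) -> order Camera
  employee Frank (id=4) -> order Keyboard
  employee Mia (id=2) -> order Keyboard
  employee Olivia (id=1) -> order Keyboard
  employee Sam (id=3) -> order Mouse


6 rows:
Mia, Monitor, 7
Mia, Camera, 1
Frank, Keyboard, 8
Mia, Keyboard, 2
Olivia, Keyboard, 5
Sam, Mouse, 5


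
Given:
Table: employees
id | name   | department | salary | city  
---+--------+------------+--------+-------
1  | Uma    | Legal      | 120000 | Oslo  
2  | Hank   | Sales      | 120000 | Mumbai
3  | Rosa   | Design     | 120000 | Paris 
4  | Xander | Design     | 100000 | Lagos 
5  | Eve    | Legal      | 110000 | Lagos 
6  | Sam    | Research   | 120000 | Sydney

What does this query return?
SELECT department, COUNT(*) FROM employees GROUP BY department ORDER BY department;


Assigning each row to its department group:
  Uma -> Legal
  Hank -> Sales
  Rosa -> Design
  Xander -> Design
  Eve -> Legal
  Sam -> Research


4 groups:
Design, 2
Legal, 2
Research, 1
Sales, 1


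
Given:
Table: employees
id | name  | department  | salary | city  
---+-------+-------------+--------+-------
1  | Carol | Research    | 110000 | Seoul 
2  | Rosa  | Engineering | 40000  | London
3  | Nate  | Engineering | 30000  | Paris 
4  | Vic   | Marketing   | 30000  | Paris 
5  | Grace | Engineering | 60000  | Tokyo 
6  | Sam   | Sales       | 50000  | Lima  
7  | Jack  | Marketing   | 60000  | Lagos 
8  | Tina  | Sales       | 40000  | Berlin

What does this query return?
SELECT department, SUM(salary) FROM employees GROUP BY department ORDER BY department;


Summing salary within each department:
  Engineering: 40000 + 30000 + 60000 = 130000
  Marketing: 30000 + 60000 = 90000
  Research: 110000 = 110000
  Sales: 50000 + 40000 = 90000


4 groups:
Engineering, 130000
Marketing, 90000
Research, 110000
Sales, 90000


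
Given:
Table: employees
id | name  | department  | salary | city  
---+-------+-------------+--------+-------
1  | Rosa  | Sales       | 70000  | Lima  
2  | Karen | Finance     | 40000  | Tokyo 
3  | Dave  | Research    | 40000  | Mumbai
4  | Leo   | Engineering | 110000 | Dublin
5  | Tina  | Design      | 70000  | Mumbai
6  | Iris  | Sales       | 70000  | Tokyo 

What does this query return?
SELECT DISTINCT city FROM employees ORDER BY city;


All 'city' values (row order): Lima, Tokyo, Mumbai, Dublin, Mumbai, Tokyo
Removing duplicates leaves 4 unique value(s).

4 values:
Dublin
Lima
Mumbai
Tokyo


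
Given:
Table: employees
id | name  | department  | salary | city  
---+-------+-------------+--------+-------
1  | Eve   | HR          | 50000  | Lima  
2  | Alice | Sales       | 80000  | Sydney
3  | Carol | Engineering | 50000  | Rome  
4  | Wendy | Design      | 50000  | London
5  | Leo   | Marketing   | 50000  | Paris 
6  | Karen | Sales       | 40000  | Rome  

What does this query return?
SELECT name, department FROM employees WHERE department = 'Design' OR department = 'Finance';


Filtering: department = 'Design' OR 'Finance'
Matching: 1 rows

1 rows:
Wendy, Design


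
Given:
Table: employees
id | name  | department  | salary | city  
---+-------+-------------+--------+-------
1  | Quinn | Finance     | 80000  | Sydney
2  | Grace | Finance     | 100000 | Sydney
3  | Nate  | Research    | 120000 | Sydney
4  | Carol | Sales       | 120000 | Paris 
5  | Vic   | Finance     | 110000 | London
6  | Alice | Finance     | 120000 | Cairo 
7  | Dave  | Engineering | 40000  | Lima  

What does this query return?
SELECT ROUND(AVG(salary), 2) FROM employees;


SUM(salary) = 690000
COUNT = 7
ROUND(AVG, 2) = ROUND(690000 / 7, 2) = 98571.43

98571.43


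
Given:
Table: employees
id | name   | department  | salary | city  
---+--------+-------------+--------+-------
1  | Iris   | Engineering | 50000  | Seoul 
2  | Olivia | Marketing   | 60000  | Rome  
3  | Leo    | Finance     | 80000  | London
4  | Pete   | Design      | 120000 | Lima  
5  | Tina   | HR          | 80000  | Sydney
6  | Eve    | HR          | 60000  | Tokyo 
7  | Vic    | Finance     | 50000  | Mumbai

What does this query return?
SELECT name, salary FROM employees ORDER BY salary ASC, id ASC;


Sorting by salary ASC, then id ASC for ties

7 rows:
Iris, 50000
Vic, 50000
Olivia, 60000
Eve, 60000
Leo, 80000
Tina, 80000
Pete, 120000


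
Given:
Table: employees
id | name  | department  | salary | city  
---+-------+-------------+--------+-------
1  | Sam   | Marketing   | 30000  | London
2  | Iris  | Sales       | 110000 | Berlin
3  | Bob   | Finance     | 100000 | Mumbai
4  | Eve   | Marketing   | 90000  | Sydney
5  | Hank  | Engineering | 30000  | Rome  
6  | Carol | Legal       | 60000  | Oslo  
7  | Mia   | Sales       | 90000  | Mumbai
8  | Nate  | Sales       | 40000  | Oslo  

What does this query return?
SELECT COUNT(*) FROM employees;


COUNT(*) counts all rows

8


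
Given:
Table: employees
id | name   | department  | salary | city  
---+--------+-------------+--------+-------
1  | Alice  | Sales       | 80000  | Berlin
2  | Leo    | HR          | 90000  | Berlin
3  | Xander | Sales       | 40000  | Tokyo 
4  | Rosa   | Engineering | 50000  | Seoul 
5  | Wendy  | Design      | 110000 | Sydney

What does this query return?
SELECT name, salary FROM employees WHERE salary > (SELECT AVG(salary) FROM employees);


Subquery: AVG(salary) = 74000.0
Filtering: salary > 74000.0
  Alice (80000) -> MATCH
  Leo (90000) -> MATCH
  Wendy (110000) -> MATCH


3 rows:
Alice, 80000
Leo, 90000
Wendy, 110000


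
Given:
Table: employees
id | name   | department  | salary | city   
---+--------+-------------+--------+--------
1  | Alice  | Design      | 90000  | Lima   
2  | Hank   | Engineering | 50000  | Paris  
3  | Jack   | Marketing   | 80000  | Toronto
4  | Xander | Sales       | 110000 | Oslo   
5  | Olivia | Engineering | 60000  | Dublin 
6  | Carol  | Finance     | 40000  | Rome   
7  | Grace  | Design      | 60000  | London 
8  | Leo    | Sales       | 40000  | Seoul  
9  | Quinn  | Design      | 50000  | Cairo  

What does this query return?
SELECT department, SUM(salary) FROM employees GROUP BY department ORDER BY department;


Summing salary within each department:
  Design: 90000 + 60000 + 50000 = 200000
  Engineering: 50000 + 60000 = 110000
  Finance: 40000 = 40000
  Marketing: 80000 = 80000
  Sales: 110000 + 40000 = 150000


5 groups:
Design, 200000
Engineering, 110000
Finance, 40000
Marketing, 80000
Sales, 150000


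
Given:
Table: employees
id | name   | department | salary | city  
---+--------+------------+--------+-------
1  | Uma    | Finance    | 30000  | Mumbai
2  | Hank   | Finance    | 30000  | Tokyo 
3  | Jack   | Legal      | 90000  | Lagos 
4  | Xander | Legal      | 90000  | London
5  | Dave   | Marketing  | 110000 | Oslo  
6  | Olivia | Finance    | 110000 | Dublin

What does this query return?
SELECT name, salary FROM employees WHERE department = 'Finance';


Filtering: department = 'Finance'
Matching rows: 3

3 rows:
Uma, 30000
Hank, 30000
Olivia, 110000


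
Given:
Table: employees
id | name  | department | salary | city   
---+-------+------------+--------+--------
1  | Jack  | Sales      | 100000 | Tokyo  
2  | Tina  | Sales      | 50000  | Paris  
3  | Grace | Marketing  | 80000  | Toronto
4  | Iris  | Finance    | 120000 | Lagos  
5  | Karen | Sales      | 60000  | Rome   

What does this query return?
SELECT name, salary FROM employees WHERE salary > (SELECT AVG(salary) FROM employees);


Subquery: AVG(salary) = 82000.0
Filtering: salary > 82000.0
  Jack (100000) -> MATCH
  Iris (120000) -> MATCH


2 rows:
Jack, 100000
Iris, 120000


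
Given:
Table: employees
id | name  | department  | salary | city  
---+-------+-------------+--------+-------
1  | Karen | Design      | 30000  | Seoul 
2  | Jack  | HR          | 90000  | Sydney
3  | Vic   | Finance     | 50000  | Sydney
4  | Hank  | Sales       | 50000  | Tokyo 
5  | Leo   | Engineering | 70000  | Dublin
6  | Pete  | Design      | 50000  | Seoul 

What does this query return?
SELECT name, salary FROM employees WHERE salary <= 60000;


Filtering: salary <= 60000
Matching: 4 rows

4 rows:
Karen, 30000
Vic, 50000
Hank, 50000
Pete, 50000


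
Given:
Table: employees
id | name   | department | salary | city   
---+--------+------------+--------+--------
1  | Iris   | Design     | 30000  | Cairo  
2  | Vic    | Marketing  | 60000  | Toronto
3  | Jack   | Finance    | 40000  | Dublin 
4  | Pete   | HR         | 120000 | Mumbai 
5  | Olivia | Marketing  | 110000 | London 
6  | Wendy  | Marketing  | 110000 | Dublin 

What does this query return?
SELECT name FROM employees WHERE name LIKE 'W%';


LIKE 'W%' matches names starting with 'W'
Matching: 1

1 rows:
Wendy


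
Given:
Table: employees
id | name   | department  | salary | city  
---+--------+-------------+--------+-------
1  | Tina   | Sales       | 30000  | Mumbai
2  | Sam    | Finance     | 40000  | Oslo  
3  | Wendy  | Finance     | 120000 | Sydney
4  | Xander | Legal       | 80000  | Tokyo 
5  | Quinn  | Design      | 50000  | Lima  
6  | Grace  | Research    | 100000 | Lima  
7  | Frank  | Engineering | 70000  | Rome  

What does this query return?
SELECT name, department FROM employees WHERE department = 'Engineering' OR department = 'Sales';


Filtering: department = 'Engineering' OR 'Sales'
Matching: 2 rows

2 rows:
Tina, Sales
Frank, Engineering


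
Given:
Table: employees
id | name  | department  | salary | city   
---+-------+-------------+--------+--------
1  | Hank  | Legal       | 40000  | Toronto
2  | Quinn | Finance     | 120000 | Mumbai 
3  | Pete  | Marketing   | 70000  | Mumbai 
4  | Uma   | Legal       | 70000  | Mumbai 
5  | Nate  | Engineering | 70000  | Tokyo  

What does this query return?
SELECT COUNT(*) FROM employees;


COUNT(*) counts all rows

5


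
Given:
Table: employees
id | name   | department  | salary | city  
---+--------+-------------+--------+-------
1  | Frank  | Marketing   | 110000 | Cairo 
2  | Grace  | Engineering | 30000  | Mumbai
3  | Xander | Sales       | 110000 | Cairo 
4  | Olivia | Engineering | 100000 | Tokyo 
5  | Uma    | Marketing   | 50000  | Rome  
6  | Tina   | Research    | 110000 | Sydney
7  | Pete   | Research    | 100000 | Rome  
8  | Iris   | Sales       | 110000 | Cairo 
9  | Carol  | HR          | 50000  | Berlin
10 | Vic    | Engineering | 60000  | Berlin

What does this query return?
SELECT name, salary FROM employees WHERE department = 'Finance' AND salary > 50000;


Filtering: department = 'Finance' AND salary > 50000
Matching: 0 rows

Empty result set (0 rows)


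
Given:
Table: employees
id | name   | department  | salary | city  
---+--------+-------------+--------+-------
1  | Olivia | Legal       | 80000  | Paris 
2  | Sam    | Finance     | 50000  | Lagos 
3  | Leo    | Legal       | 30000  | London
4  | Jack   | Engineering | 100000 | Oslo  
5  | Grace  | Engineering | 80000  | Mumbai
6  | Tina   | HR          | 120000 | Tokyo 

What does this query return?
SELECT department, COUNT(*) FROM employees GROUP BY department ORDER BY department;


Assigning each row to its department group:
  Olivia -> Legal
  Sam -> Finance
  Leo -> Legal
  Jack -> Engineering
  Grace -> Engineering
  Tina -> HR


4 groups:
Engineering, 2
Finance, 1
HR, 1
Legal, 2


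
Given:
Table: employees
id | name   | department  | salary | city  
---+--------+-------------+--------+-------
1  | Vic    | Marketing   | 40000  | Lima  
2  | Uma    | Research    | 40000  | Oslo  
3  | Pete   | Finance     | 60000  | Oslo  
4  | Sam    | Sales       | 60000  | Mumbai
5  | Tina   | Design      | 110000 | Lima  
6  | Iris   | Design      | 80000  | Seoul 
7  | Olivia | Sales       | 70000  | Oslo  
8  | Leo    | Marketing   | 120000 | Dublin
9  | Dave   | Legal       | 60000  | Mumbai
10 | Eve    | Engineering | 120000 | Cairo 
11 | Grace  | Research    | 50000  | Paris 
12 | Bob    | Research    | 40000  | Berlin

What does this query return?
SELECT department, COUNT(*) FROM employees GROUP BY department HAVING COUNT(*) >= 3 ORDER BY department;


Groups with count >= 3:
  Research: 3 -> PASS
  Design: 2 -> filtered out
  Engineering: 1 -> filtered out
  Finance: 1 -> filtered out
  Legal: 1 -> filtered out
  Marketing: 2 -> filtered out
  Sales: 2 -> filtered out


1 groups:
Research, 3


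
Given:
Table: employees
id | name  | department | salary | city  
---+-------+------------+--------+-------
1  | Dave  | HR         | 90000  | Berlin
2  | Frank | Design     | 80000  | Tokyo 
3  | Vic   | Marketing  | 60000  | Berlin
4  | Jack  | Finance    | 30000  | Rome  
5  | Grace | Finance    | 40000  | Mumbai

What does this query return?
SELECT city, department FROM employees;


Projecting columns: city, department

5 rows:
Berlin, HR
Tokyo, Design
Berlin, Marketing
Rome, Finance
Mumbai, Finance


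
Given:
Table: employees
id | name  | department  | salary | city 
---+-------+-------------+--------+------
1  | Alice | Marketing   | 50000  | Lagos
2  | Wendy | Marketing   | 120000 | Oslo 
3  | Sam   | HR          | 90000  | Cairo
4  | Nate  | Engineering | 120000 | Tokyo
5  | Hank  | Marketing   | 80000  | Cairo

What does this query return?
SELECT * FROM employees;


SELECT * returns all 5 rows with all columns

5 rows:
1, Alice, Marketing, 50000, Lagos
2, Wendy, Marketing, 120000, Oslo
3, Sam, HR, 90000, Cairo
4, Nate, Engineering, 120000, Tokyo
5, Hank, Marketing, 80000, Cairo


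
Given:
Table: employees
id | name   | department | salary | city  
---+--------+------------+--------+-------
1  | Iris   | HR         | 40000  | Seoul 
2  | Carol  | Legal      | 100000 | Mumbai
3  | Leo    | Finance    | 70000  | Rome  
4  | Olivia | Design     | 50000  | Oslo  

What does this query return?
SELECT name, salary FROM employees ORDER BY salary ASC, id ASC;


Sorting by salary ASC, then id ASC for ties

4 rows:
Iris, 40000
Olivia, 50000
Leo, 70000
Carol, 100000


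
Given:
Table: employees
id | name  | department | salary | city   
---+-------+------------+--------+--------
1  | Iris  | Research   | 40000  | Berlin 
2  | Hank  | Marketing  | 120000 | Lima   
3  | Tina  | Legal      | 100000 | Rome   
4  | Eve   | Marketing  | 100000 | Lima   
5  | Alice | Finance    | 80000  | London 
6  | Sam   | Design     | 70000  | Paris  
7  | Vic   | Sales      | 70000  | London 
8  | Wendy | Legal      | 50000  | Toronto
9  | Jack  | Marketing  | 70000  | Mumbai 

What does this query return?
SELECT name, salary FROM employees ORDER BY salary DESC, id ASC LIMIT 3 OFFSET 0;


Sort by salary DESC (id ASC tiebreak), then skip 0 and take 3
Rows 1 through 3

3 rows:
Hank, 120000
Tina, 100000
Eve, 100000


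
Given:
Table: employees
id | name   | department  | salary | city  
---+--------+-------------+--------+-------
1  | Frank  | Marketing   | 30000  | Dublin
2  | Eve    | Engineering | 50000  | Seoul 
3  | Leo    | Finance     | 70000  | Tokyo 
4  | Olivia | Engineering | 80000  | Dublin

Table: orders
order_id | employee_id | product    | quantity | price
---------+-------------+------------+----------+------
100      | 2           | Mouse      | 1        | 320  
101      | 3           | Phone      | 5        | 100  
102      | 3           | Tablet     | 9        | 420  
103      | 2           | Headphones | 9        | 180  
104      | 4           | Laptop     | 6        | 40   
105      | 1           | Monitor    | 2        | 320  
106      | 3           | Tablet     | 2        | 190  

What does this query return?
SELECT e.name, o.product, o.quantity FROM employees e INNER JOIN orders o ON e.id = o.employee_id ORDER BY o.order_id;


Joining employees.id = orders.employee_id:
  employee Eve (id=2) -> order Mouse
  employee Leo (id=3) -> order Phone
  employee Leo (id=3) -> order Tablet
  employee Eve (id=2) -> order Headphones
  employee Olivia (id=4) -> order Laptop
  employee Frank (id=1) -> order Monitor
  employee Leo (id=3) -> order Tablet


7 rows:
Eve, Mouse, 1
Leo, Phone, 5
Leo, Tablet, 9
Eve, Headphones, 9
Olivia, Laptop, 6
Frank, Monitor, 2
Leo, Tablet, 2
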